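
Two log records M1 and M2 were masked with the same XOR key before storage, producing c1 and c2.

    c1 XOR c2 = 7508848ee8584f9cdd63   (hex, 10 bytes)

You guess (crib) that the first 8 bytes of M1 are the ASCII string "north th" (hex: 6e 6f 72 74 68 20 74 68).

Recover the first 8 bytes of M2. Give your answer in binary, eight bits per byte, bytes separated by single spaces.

Since c1 ⊕ c2 = M1 ⊕ M2, XORing with the guessed M1 bytes yields the corresponding M2 bytes: M2 = (c1 ⊕ c2) ⊕ M1.
byte 0: 75 ⊕ 6e = 1b
byte 1: 08 ⊕ 6f = 67
byte 2: 84 ⊕ 72 = f6
byte 3: 8e ⊕ 74 = fa
byte 4: e8 ⊕ 68 = 80
byte 5: 58 ⊕ 20 = 78
byte 6: 4f ⊕ 74 = 3b
byte 7: 9c ⊕ 68 = f4

00011011 01100111 11110110 11111010 10000000 01111000 00111011 11110100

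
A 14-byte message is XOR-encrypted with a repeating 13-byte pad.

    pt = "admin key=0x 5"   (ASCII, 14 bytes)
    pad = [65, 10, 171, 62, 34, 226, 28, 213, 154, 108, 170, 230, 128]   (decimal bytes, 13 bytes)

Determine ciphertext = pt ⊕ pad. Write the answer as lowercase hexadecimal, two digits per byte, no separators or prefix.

The 13-byte key repeats, so the effective keystream is 41 0a ab 3e 22 e2 1c d5 9a 6c aa e6 80 41.
byte 0: 61 ^ 41 = 20
byte 1: 64 ^ 0a = 6e
byte 2: 6d ^ ab = c6
byte 3: 69 ^ 3e = 57
byte 4: 6e ^ 22 = 4c
byte 5: 20 ^ e2 = c2
byte 6: 6b ^ 1c = 77
byte 7: 65 ^ d5 = b0
byte 8: 79 ^ 9a = e3
byte 9: 3d ^ 6c = 51
byte 10: 30 ^ aa = 9a
byte 11: 78 ^ e6 = 9e
byte 12: 20 ^ 80 = a0
byte 13: 35 ^ 41 = 74

206ec6574cc277b0e3519a9ea074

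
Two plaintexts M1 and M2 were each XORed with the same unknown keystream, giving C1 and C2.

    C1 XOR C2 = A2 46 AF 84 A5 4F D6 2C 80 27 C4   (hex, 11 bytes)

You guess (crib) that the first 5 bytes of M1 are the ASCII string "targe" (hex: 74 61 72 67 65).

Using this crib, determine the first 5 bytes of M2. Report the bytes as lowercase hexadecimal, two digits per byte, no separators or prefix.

d627dde3c0

Since C1 ⊕ C2 = M1 ⊕ M2, XORing with the guessed M1 bytes yields the corresponding M2 bytes: M2 = (C1 ⊕ C2) ⊕ M1.
a2 ^ 74 = d6
46 ^ 61 = 27
af ^ 72 = dd
84 ^ 67 = e3
a5 ^ 65 = c0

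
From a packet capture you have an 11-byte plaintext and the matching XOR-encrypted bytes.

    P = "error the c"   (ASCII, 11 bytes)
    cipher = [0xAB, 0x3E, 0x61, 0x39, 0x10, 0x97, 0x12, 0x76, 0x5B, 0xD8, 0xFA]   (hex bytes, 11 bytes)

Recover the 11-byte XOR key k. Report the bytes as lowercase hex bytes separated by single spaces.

Since cipher = P ⊕ k, XORing both sides with P gives k = P ⊕ cipher.
65 xor ab = ce
72 xor 3e = 4c
72 xor 61 = 13
6f xor 39 = 56
72 xor 10 = 62
20 xor 97 = b7
74 xor 12 = 66
68 xor 76 = 1e
65 xor 5b = 3e
20 xor d8 = f8
63 xor fa = 99

ce 4c 13 56 62 b7 66 1e 3e f8 99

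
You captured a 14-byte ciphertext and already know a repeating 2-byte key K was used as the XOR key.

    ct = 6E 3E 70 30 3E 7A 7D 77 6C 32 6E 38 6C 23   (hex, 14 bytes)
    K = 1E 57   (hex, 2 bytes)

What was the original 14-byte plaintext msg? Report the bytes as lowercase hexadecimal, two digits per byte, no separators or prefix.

70696e67202d63207265706f7274

The 2-byte key repeats, so the effective keystream is 1e 57 1e 57 1e 57 1e 57 1e 57 1e 57 1e 57.
byte 0: 6e ^ 1e = 70
byte 1: 3e ^ 57 = 69
byte 2: 70 ^ 1e = 6e
byte 3: 30 ^ 57 = 67
byte 4: 3e ^ 1e = 20
byte 5: 7a ^ 57 = 2d
byte 6: 7d ^ 1e = 63
byte 7: 77 ^ 57 = 20
byte 8: 6c ^ 1e = 72
byte 9: 32 ^ 57 = 65
byte 10: 6e ^ 1e = 70
byte 11: 38 ^ 57 = 6f
byte 12: 6c ^ 1e = 72
byte 13: 23 ^ 57 = 74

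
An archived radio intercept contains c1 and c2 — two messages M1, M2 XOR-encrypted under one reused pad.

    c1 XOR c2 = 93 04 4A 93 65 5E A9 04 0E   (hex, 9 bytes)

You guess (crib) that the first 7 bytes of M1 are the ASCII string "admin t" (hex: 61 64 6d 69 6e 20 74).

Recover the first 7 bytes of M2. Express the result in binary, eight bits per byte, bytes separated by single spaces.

Since c1 ⊕ c2 = M1 ⊕ M2, XORing with the guessed M1 bytes yields the corresponding M2 bytes: M2 = (c1 ⊕ c2) ⊕ M1.
93 XOR 61 = f2
04 XOR 64 = 60
4a XOR 6d = 27
93 XOR 69 = fa
65 XOR 6e = 0b
5e XOR 20 = 7e
a9 XOR 74 = dd

11110010 01100000 00100111 11111010 00001011 01111110 11011101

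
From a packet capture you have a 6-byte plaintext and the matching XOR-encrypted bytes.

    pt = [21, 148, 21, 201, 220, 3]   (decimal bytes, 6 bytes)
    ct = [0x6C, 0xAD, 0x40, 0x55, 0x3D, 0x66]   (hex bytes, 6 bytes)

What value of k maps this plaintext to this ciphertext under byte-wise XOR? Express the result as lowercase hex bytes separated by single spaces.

79 39 55 9c e1 65

Since ct = pt ⊕ k, XORing both sides with pt gives k = pt ⊕ ct.
15 xor 6c = 79
94 xor ad = 39
15 xor 40 = 55
c9 xor 55 = 9c
dc xor 3d = e1
03 xor 66 = 65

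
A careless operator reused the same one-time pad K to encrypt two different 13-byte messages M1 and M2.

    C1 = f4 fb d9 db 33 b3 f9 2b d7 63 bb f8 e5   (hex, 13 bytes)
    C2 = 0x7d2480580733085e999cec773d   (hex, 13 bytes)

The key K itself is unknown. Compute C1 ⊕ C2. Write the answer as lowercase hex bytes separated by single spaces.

89 df 59 83 34 80 f1 75 4e ff 57 8f d8

C1 ⊕ C2 = (M1 ⊕ K) ⊕ (M2 ⊕ K) = M1 ⊕ M2 — the shared key cancels under XOR.
f4 xor 7d = 89
fb xor 24 = df
d9 xor 80 = 59
db xor 58 = 83
33 xor 07 = 34
b3 xor 33 = 80
f9 xor 08 = f1
2b xor 5e = 75
d7 xor 99 = 4e
63 xor 9c = ff
bb xor ec = 57
f8 xor 77 = 8f
e5 xor 3d = d8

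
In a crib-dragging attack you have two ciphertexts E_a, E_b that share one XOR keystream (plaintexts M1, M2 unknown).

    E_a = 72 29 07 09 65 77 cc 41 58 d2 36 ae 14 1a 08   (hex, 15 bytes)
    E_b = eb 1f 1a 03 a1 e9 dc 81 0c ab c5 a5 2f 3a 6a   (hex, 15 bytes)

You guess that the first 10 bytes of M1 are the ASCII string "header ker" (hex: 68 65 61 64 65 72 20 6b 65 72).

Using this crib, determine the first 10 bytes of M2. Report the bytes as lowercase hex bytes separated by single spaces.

f1 53 7c 6e a1 ec 30 ab 31 0b

First, E_a ⊕ E_b = (M1 ⊕ K) ⊕ (M2 ⊕ K) = M1 ⊕ M2, so the key drops out. Then M2 = (M1 ⊕ M2) ⊕ M1 over the first 10 bytes.
byte 0: (72 ⊕ eb) ⊕ 68 = 99 ⊕ 68 = f1
byte 1: (29 ⊕ 1f) ⊕ 65 = 36 ⊕ 65 = 53
byte 2: (07 ⊕ 1a) ⊕ 61 = 1d ⊕ 61 = 7c
byte 3: (09 ⊕ 03) ⊕ 64 = 0a ⊕ 64 = 6e
byte 4: (65 ⊕ a1) ⊕ 65 = c4 ⊕ 65 = a1
byte 5: (77 ⊕ e9) ⊕ 72 = 9e ⊕ 72 = ec
byte 6: (cc ⊕ dc) ⊕ 20 = 10 ⊕ 20 = 30
byte 7: (41 ⊕ 81) ⊕ 6b = c0 ⊕ 6b = ab
byte 8: (58 ⊕ 0c) ⊕ 65 = 54 ⊕ 65 = 31
byte 9: (d2 ⊕ ab) ⊕ 72 = 79 ⊕ 72 = 0b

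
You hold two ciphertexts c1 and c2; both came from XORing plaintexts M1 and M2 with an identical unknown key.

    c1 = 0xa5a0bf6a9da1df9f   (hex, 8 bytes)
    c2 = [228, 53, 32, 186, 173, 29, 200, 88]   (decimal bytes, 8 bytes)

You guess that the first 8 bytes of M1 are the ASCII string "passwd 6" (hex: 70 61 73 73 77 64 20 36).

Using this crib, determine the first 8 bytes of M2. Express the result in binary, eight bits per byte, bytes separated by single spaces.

First, c1 ⊕ c2 = (M1 ⊕ K) ⊕ (M2 ⊕ K) = M1 ⊕ M2, so the key drops out. Then M2 = (M1 ⊕ M2) ⊕ M1 over the first 8 bytes.
byte 0: (a5 XOR e4) XOR 70 = 41 XOR 70 = 31
byte 1: (a0 XOR 35) XOR 61 = 95 XOR 61 = f4
byte 2: (bf XOR 20) XOR 73 = 9f XOR 73 = ec
byte 3: (6a XOR ba) XOR 73 = d0 XOR 73 = a3
byte 4: (9d XOR ad) XOR 77 = 30 XOR 77 = 47
byte 5: (a1 XOR 1d) XOR 64 = bc XOR 64 = d8
byte 6: (df XOR c8) XOR 20 = 17 XOR 20 = 37
byte 7: (9f XOR 58) XOR 36 = c7 XOR 36 = f1

00110001 11110100 11101100 10100011 01000111 11011000 00110111 11110001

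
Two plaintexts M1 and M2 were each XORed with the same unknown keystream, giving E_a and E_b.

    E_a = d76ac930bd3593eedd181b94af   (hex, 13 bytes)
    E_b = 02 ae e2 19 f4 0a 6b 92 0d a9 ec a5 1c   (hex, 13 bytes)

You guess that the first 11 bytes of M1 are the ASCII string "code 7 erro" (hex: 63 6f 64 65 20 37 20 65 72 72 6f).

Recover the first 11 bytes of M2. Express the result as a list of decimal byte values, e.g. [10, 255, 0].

[182, 171, 79, 76, 105, 8, 216, 25, 162, 195, 152]

First, E_a ⊕ E_b = (M1 ⊕ K) ⊕ (M2 ⊕ K) = M1 ⊕ M2, so the key drops out. Then M2 = (M1 ⊕ M2) ⊕ M1 over the first 11 bytes.
byte 0: (d7 ⊕ 02) ⊕ 63 = d5 ⊕ 63 = b6
byte 1: (6a ⊕ ae) ⊕ 6f = c4 ⊕ 6f = ab
byte 2: (c9 ⊕ e2) ⊕ 64 = 2b ⊕ 64 = 4f
byte 3: (30 ⊕ 19) ⊕ 65 = 29 ⊕ 65 = 4c
byte 4: (bd ⊕ f4) ⊕ 20 = 49 ⊕ 20 = 69
byte 5: (35 ⊕ 0a) ⊕ 37 = 3f ⊕ 37 = 08
byte 6: (93 ⊕ 6b) ⊕ 20 = f8 ⊕ 20 = d8
byte 7: (ee ⊕ 92) ⊕ 65 = 7c ⊕ 65 = 19
byte 8: (dd ⊕ 0d) ⊕ 72 = d0 ⊕ 72 = a2
byte 9: (18 ⊕ a9) ⊕ 72 = b1 ⊕ 72 = c3
byte 10: (1b ⊕ ec) ⊕ 6f = f7 ⊕ 6f = 98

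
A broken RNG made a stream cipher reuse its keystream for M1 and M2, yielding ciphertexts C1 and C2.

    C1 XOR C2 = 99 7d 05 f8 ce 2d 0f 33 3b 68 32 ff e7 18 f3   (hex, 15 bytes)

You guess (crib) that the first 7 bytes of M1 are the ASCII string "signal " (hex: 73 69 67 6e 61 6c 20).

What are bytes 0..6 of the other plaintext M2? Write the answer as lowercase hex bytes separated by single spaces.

Since C1 ⊕ C2 = M1 ⊕ M2, XORing with the guessed M1 bytes yields the corresponding M2 bytes: M2 = (C1 ⊕ C2) ⊕ M1.
byte 0: 99 ^ 73 = ea
byte 1: 7d ^ 69 = 14
byte 2: 05 ^ 67 = 62
byte 3: f8 ^ 6e = 96
byte 4: ce ^ 61 = af
byte 5: 2d ^ 6c = 41
byte 6: 0f ^ 20 = 2f

ea 14 62 96 af 41 2f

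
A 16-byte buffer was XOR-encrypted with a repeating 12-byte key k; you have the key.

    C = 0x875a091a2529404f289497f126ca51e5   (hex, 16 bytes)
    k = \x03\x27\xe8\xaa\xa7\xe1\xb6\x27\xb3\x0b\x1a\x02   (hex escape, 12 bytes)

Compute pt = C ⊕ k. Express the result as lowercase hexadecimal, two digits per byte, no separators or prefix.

847de1b082c8f6689b9f8df325edb94f

The 12-byte key repeats, so the effective keystream is 03 27 e8 aa a7 e1 b6 27 b3 0b 1a 02 03 27 e8 aa.
byte 0: 87 XOR 03 = 84
byte 1: 5a XOR 27 = 7d
byte 2: 09 XOR e8 = e1
byte 3: 1a XOR aa = b0
byte 4: 25 XOR a7 = 82
byte 5: 29 XOR e1 = c8
byte 6: 40 XOR b6 = f6
byte 7: 4f XOR 27 = 68
byte 8: 28 XOR b3 = 9b
byte 9: 94 XOR 0b = 9f
byte 10: 97 XOR 1a = 8d
byte 11: f1 XOR 02 = f3
byte 12: 26 XOR 03 = 25
byte 13: ca XOR 27 = ed
byte 14: 51 XOR e8 = b9
byte 15: e5 XOR aa = 4f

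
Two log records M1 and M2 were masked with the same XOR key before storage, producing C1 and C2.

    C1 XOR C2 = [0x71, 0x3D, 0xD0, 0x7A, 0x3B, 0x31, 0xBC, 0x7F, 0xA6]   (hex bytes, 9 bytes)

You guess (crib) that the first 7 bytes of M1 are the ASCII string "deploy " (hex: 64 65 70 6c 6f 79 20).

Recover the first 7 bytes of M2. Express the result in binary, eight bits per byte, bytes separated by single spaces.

00010101 01011000 10100000 00010110 01010100 01001000 10011100

Since C1 ⊕ C2 = M1 ⊕ M2, XORing with the guessed M1 bytes yields the corresponding M2 bytes: M2 = (C1 ⊕ C2) ⊕ M1.
113 ^ 100 =  21
 61 ^ 101 =  88
208 ^ 112 = 160
122 ^ 108 =  22
 59 ^ 111 =  84
 49 ^ 121 =  72
188 ^  32 = 156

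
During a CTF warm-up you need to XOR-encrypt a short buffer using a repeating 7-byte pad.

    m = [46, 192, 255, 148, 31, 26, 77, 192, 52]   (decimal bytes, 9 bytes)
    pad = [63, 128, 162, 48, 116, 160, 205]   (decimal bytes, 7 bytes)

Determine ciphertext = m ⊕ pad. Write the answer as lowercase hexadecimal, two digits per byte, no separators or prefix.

The 7-byte key repeats, so the effective keystream is 3f 80 a2 30 74 a0 cd 3f 80.
byte 0:  46 ^  63 =  17
byte 1: 192 ^ 128 =  64
byte 2: 255 ^ 162 =  93
byte 3: 148 ^  48 = 164
byte 4:  31 ^ 116 = 107
byte 5:  26 ^ 160 = 186
byte 6:  77 ^ 205 = 128
byte 7: 192 ^  63 = 255
byte 8:  52 ^ 128 = 180

11405da46bba80ffb4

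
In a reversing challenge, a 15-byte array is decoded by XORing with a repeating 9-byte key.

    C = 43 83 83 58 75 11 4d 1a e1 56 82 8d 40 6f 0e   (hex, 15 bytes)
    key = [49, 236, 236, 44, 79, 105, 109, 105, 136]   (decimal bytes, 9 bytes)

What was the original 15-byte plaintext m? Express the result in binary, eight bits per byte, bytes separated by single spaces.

01110010 01101111 01101111 01110100 00111010 01111000 00100000 01110011 01101001 01100111 01101110 01100001 01101100 00100000 01100111

The 9-byte key repeats, so the effective keystream is 31 ec ec 2c 4f 69 6d 69 88 31 ec ec 2c 4f 69.
byte 0: 43 ^ 31 = 72
byte 1: 83 ^ ec = 6f
byte 2: 83 ^ ec = 6f
byte 3: 58 ^ 2c = 74
byte 4: 75 ^ 4f = 3a
byte 5: 11 ^ 69 = 78
byte 6: 4d ^ 6d = 20
byte 7: 1a ^ 69 = 73
byte 8: e1 ^ 88 = 69
byte 9: 56 ^ 31 = 67
byte 10: 82 ^ ec = 6e
byte 11: 8d ^ ec = 61
byte 12: 40 ^ 2c = 6c
byte 13: 6f ^ 4f = 20
byte 14: 0e ^ 69 = 67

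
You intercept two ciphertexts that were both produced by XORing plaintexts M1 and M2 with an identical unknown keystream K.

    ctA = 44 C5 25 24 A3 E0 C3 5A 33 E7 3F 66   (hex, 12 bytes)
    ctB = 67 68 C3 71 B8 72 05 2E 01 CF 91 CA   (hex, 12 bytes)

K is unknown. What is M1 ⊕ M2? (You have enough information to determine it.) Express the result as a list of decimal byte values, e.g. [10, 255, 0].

ctA ⊕ ctB = (M1 ⊕ K) ⊕ (M2 ⊕ K) = M1 ⊕ M2 — the shared key cancels under XOR.
byte 0: 01000100 ⊕ 01100111 = 00100011
byte 1: 11000101 ⊕ 01101000 = 10101101
byte 2: 00100101 ⊕ 11000011 = 11100110
byte 3: 00100100 ⊕ 01110001 = 01010101
byte 4: 10100011 ⊕ 10111000 = 00011011
byte 5: 11100000 ⊕ 01110010 = 10010010
byte 6: 11000011 ⊕ 00000101 = 11000110
byte 7: 01011010 ⊕ 00101110 = 01110100
byte 8: 00110011 ⊕ 00000001 = 00110010
byte 9: 11100111 ⊕ 11001111 = 00101000
byte 10: 00111111 ⊕ 10010001 = 10101110
byte 11: 01100110 ⊕ 11001010 = 10101100

[35, 173, 230, 85, 27, 146, 198, 116, 50, 40, 174, 172]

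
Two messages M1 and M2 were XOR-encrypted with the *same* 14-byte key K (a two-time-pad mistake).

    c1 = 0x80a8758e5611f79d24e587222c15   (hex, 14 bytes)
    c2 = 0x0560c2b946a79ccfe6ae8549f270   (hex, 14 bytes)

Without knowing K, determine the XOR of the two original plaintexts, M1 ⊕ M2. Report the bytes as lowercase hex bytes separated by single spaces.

85 c8 b7 37 10 b6 6b 52 c2 4b 02 6b de 65

c1 ⊕ c2 = (M1 ⊕ K) ⊕ (M2 ⊕ K) = M1 ⊕ M2 — the shared key cancels under XOR.
10000000 ^ 00000101 = 10000101
10101000 ^ 01100000 = 11001000
01110101 ^ 11000010 = 10110111
10001110 ^ 10111001 = 00110111
01010110 ^ 01000110 = 00010000
00010001 ^ 10100111 = 10110110
11110111 ^ 10011100 = 01101011
10011101 ^ 11001111 = 01010010
00100100 ^ 11100110 = 11000010
11100101 ^ 10101110 = 01001011
10000111 ^ 10000101 = 00000010
00100010 ^ 01001001 = 01101011
00101100 ^ 11110010 = 11011110
00010101 ^ 01110000 = 01100101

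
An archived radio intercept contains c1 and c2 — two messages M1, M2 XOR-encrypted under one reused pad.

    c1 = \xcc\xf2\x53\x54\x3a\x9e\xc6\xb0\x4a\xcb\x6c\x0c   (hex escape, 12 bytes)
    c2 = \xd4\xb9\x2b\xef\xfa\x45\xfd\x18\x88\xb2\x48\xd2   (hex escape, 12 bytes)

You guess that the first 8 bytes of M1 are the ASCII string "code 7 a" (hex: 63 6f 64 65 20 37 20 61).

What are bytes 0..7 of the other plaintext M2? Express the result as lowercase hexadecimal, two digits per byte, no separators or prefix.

7b241cdee0ec1bc9

First, c1 ⊕ c2 = (M1 ⊕ K) ⊕ (M2 ⊕ K) = M1 ⊕ M2, so the key drops out. Then M2 = (M1 ⊕ M2) ⊕ M1 over the first 8 bytes.
byte 0: (cc ⊕ d4) ⊕ 63 = 18 ⊕ 63 = 7b
byte 1: (f2 ⊕ b9) ⊕ 6f = 4b ⊕ 6f = 24
byte 2: (53 ⊕ 2b) ⊕ 64 = 78 ⊕ 64 = 1c
byte 3: (54 ⊕ ef) ⊕ 65 = bb ⊕ 65 = de
byte 4: (3a ⊕ fa) ⊕ 20 = c0 ⊕ 20 = e0
byte 5: (9e ⊕ 45) ⊕ 37 = db ⊕ 37 = ec
byte 6: (c6 ⊕ fd) ⊕ 20 = 3b ⊕ 20 = 1b
byte 7: (b0 ⊕ 18) ⊕ 61 = a8 ⊕ 61 = c9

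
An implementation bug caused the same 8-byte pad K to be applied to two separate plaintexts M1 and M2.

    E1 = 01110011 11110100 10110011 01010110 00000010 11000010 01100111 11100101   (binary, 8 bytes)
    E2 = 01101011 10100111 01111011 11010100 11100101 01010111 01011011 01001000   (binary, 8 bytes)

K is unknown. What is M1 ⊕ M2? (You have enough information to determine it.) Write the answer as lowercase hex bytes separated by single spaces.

E1 ⊕ E2 = (M1 ⊕ K) ⊕ (M2 ⊕ K) = M1 ⊕ M2 — the shared key cancels under XOR.
byte 0: 115 ⊕ 107 =  24
byte 1: 244 ⊕ 167 =  83
byte 2: 179 ⊕ 123 = 200
byte 3:  86 ⊕ 212 = 130
byte 4:   2 ⊕ 229 = 231
byte 5: 194 ⊕  87 = 149
byte 6: 103 ⊕  91 =  60
byte 7: 229 ⊕  72 = 173

18 53 c8 82 e7 95 3c ad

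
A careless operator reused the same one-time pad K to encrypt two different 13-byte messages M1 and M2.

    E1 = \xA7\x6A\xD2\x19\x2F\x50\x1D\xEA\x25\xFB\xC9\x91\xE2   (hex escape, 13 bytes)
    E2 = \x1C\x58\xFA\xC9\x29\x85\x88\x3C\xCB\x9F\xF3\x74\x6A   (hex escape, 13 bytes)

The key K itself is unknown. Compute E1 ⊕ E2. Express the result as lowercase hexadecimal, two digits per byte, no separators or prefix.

E1 ⊕ E2 = (M1 ⊕ K) ⊕ (M2 ⊕ K) = M1 ⊕ M2 — the shared key cancels under XOR.
byte 0: 167 xor  28 = 187
byte 1: 106 xor  88 =  50
byte 2: 210 xor 250 =  40
byte 3:  25 xor 201 = 208
byte 4:  47 xor  41 =   6
byte 5:  80 xor 133 = 213
byte 6:  29 xor 136 = 149
byte 7: 234 xor  60 = 214
byte 8:  37 xor 203 = 238
byte 9: 251 xor 159 = 100
byte 10: 201 xor 243 =  58
byte 11: 145 xor 116 = 229
byte 12: 226 xor 106 = 136

bb3228d006d595d6ee643ae588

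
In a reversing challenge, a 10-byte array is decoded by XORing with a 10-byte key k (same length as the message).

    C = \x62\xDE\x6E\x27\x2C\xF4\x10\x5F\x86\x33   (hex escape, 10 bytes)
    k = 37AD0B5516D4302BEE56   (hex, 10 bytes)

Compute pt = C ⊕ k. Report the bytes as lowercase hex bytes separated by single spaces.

55 73 65 72 3a 20 20 74 68 65

byte 0: 62 ^ 37 = 55
byte 1: de ^ ad = 73
byte 2: 6e ^ 0b = 65
byte 3: 27 ^ 55 = 72
byte 4: 2c ^ 16 = 3a
byte 5: f4 ^ d4 = 20
byte 6: 10 ^ 30 = 20
byte 7: 5f ^ 2b = 74
byte 8: 86 ^ ee = 68
byte 9: 33 ^ 56 = 65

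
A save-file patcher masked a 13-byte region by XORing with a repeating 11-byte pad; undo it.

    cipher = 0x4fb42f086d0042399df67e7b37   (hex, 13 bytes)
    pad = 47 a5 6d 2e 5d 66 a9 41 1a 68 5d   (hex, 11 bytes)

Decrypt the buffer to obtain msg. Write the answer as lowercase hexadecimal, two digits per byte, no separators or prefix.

081142263066eb78879e233c92

The 11-byte key repeats, so the effective keystream is 47 a5 6d 2e 5d 66 a9 41 1a 68 5d 47 a5.
byte 0:  79 xor  71 =   8
byte 1: 180 xor 165 =  17
byte 2:  47 xor 109 =  66
byte 3:   8 xor  46 =  38
byte 4: 109 xor  93 =  48
byte 5:   0 xor 102 = 102
byte 6:  66 xor 169 = 235
byte 7:  57 xor  65 = 120
byte 8: 157 xor  26 = 135
byte 9: 246 xor 104 = 158
byte 10: 126 xor  93 =  35
byte 11: 123 xor  71 =  60
byte 12:  55 xor 165 = 146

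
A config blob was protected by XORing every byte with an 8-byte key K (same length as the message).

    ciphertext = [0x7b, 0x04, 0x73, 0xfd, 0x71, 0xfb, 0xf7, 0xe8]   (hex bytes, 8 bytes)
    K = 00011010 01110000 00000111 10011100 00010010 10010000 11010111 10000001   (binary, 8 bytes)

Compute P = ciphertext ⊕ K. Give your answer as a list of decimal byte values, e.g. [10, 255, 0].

byte 0: 123 XOR  26 =  97
byte 1:   4 XOR 112 = 116
byte 2: 115 XOR   7 = 116
byte 3: 253 XOR 156 =  97
byte 4: 113 XOR  18 =  99
byte 5: 251 XOR 144 = 107
byte 6: 247 XOR 215 =  32
byte 7: 232 XOR 129 = 105

[97, 116, 116, 97, 99, 107, 32, 105]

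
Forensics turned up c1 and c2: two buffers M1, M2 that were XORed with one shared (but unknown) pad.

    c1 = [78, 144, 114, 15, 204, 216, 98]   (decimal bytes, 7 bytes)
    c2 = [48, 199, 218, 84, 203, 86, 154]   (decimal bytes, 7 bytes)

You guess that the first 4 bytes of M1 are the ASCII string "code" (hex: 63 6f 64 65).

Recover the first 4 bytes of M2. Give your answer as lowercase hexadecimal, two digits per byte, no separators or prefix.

First, c1 ⊕ c2 = (M1 ⊕ K) ⊕ (M2 ⊕ K) = M1 ⊕ M2, so the key drops out. Then M2 = (M1 ⊕ M2) ⊕ M1 over the first 4 bytes.
byte 0: (4e ⊕ 30) ⊕ 63 = 7e ⊕ 63 = 1d
byte 1: (90 ⊕ c7) ⊕ 6f = 57 ⊕ 6f = 38
byte 2: (72 ⊕ da) ⊕ 64 = a8 ⊕ 64 = cc
byte 3: (0f ⊕ 54) ⊕ 65 = 5b ⊕ 65 = 3e

1d38cc3e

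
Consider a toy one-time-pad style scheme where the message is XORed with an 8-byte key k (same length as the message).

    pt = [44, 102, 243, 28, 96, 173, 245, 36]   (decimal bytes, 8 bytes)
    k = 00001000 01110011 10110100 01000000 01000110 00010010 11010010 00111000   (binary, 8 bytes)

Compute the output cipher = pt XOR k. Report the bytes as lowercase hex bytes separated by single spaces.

24 15 47 5c 26 bf 27 1c

byte 0: 00101100 XOR 00001000 = 00100100
byte 1: 01100110 XOR 01110011 = 00010101
byte 2: 11110011 XOR 10110100 = 01000111
byte 3: 00011100 XOR 01000000 = 01011100
byte 4: 01100000 XOR 01000110 = 00100110
byte 5: 10101101 XOR 00010010 = 10111111
byte 6: 11110101 XOR 11010010 = 00100111
byte 7: 00100100 XOR 00111000 = 00011100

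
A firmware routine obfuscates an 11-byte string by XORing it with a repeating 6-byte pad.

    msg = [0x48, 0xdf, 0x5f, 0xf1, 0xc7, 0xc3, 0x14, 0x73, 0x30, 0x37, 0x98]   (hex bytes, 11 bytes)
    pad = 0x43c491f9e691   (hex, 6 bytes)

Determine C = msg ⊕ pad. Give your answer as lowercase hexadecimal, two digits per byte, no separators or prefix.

The 6-byte key repeats, so the effective keystream is 43 c4 91 f9 e6 91 43 c4 91 f9 e6.
byte 0: 48 XOR 43 = 0b
byte 1: df XOR c4 = 1b
byte 2: 5f XOR 91 = ce
byte 3: f1 XOR f9 = 08
byte 4: c7 XOR e6 = 21
byte 5: c3 XOR 91 = 52
byte 6: 14 XOR 43 = 57
byte 7: 73 XOR c4 = b7
byte 8: 30 XOR 91 = a1
byte 9: 37 XOR f9 = ce
byte 10: 98 XOR e6 = 7e

0b1bce08215257b7a1ce7e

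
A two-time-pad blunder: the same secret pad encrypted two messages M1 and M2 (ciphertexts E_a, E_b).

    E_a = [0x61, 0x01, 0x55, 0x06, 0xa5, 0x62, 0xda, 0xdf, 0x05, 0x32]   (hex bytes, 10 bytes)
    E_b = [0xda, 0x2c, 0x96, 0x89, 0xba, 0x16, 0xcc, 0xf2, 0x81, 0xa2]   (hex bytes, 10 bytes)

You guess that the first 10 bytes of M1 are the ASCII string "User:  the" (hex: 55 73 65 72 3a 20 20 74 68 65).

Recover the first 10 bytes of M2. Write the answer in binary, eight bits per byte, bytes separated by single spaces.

11101110 01011110 10100110 11111101 00100101 01010100 00110110 01011001 11101100 11110101

First, E_a ⊕ E_b = (M1 ⊕ K) ⊕ (M2 ⊕ K) = M1 ⊕ M2, so the key drops out. Then M2 = (M1 ⊕ M2) ⊕ M1 over the first 10 bytes.
byte 0: (61 ^ da) ^ 55 = bb ^ 55 = ee
byte 1: (01 ^ 2c) ^ 73 = 2d ^ 73 = 5e
byte 2: (55 ^ 96) ^ 65 = c3 ^ 65 = a6
byte 3: (06 ^ 89) ^ 72 = 8f ^ 72 = fd
byte 4: (a5 ^ ba) ^ 3a = 1f ^ 3a = 25
byte 5: (62 ^ 16) ^ 20 = 74 ^ 20 = 54
byte 6: (da ^ cc) ^ 20 = 16 ^ 20 = 36
byte 7: (df ^ f2) ^ 74 = 2d ^ 74 = 59
byte 8: (05 ^ 81) ^ 68 = 84 ^ 68 = ec
byte 9: (32 ^ a2) ^ 65 = 90 ^ 65 = f5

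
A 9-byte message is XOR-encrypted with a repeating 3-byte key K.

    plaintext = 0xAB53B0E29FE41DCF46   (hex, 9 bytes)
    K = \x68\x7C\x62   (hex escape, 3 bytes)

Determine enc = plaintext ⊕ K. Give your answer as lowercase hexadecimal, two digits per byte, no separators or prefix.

c32fd28ae38675b324

The 3-byte key repeats, so the effective keystream is 68 7c 62 68 7c 62 68 7c 62.
byte 0: ab XOR 68 = c3
byte 1: 53 XOR 7c = 2f
byte 2: b0 XOR 62 = d2
byte 3: e2 XOR 68 = 8a
byte 4: 9f XOR 7c = e3
byte 5: e4 XOR 62 = 86
byte 6: 1d XOR 68 = 75
byte 7: cf XOR 7c = b3
byte 8: 46 XOR 62 = 24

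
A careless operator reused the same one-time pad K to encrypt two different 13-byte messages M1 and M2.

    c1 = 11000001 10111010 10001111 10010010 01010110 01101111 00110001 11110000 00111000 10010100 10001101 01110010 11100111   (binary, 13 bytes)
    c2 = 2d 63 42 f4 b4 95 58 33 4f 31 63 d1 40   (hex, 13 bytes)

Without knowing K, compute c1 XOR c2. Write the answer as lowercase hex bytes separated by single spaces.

ec d9 cd 66 e2 fa 69 c3 77 a5 ee a3 a7

c1 ⊕ c2 = (M1 ⊕ K) ⊕ (M2 ⊕ K) = M1 ⊕ M2 — the shared key cancels under XOR.
c1 ^ 2d = ec
ba ^ 63 = d9
8f ^ 42 = cd
92 ^ f4 = 66
56 ^ b4 = e2
6f ^ 95 = fa
31 ^ 58 = 69
f0 ^ 33 = c3
38 ^ 4f = 77
94 ^ 31 = a5
8d ^ 63 = ee
72 ^ d1 = a3
e7 ^ 40 = a7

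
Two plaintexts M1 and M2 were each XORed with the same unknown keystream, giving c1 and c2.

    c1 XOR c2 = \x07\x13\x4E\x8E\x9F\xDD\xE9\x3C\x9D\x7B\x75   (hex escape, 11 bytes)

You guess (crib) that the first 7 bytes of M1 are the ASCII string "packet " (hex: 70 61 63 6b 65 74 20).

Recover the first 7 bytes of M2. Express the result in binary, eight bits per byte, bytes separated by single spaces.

01110111 01110010 00101101 11100101 11111010 10101001 11001001

Since c1 ⊕ c2 = M1 ⊕ M2, XORing with the guessed M1 bytes yields the corresponding M2 bytes: M2 = (c1 ⊕ c2) ⊕ M1.
07 ^ 70 = 77
13 ^ 61 = 72
4e ^ 63 = 2d
8e ^ 6b = e5
9f ^ 65 = fa
dd ^ 74 = a9
e9 ^ 20 = c9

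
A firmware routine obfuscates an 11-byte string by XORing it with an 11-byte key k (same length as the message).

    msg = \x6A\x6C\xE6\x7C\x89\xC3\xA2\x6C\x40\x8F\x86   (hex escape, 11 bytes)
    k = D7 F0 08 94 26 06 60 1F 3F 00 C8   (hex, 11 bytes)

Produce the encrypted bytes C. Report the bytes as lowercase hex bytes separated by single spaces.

XOR is its own inverse, so applying the key byte-wise gives the result directly.
byte 0: 106 xor 215 = 189
byte 1: 108 xor 240 = 156
byte 2: 230 xor   8 = 238
byte 3: 124 xor 148 = 232
byte 4: 137 xor  38 = 175
byte 5: 195 xor   6 = 197
byte 6: 162 xor  96 = 194
byte 7: 108 xor  31 = 115
byte 8:  64 xor  63 = 127
byte 9: 143 xor   0 = 143
byte 10: 134 xor 200 =  78

bd 9c ee e8 af c5 c2 73 7f 8f 4e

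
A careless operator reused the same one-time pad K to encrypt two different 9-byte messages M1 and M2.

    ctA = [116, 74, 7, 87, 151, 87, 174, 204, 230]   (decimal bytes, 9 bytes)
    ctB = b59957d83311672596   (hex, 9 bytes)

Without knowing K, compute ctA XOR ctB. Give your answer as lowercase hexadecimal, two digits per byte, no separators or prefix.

c1d3508fa446c9e970

ctA ⊕ ctB = (M1 ⊕ K) ⊕ (M2 ⊕ K) = M1 ⊕ M2 — the shared key cancels under XOR.
01110100 XOR 10110101 = 11000001
01001010 XOR 10011001 = 11010011
00000111 XOR 01010111 = 01010000
01010111 XOR 11011000 = 10001111
10010111 XOR 00110011 = 10100100
01010111 XOR 00010001 = 01000110
10101110 XOR 01100111 = 11001001
11001100 XOR 00100101 = 11101001
11100110 XOR 10010110 = 01110000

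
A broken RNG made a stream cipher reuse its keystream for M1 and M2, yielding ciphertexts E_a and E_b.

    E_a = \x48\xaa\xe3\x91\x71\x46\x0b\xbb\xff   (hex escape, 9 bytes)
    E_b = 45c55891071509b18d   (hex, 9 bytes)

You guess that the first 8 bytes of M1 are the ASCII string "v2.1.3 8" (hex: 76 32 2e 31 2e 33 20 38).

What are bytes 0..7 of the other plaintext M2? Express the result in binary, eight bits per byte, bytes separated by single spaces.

01111011 01011101 10010101 00110001 01011000 01100000 00100010 00110010

First, E_a ⊕ E_b = (M1 ⊕ K) ⊕ (M2 ⊕ K) = M1 ⊕ M2, so the key drops out. Then M2 = (M1 ⊕ M2) ⊕ M1 over the first 8 bytes.
byte 0: (48 ⊕ 45) ⊕ 76 = 0d ⊕ 76 = 7b
byte 1: (aa ⊕ c5) ⊕ 32 = 6f ⊕ 32 = 5d
byte 2: (e3 ⊕ 58) ⊕ 2e = bb ⊕ 2e = 95
byte 3: (91 ⊕ 91) ⊕ 31 = 00 ⊕ 31 = 31
byte 4: (71 ⊕ 07) ⊕ 2e = 76 ⊕ 2e = 58
byte 5: (46 ⊕ 15) ⊕ 33 = 53 ⊕ 33 = 60
byte 6: (0b ⊕ 09) ⊕ 20 = 02 ⊕ 20 = 22
byte 7: (bb ⊕ b1) ⊕ 38 = 0a ⊕ 38 = 32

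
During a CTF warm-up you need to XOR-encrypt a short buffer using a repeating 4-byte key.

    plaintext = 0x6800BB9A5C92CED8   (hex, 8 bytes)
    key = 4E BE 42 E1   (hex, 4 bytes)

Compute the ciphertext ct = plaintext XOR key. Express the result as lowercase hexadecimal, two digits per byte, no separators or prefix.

The 4-byte key repeats, so the effective keystream is 4e be 42 e1 4e be 42 e1.
byte 0: 104 xor  78 =  38
byte 1:   0 xor 190 = 190
byte 2: 187 xor  66 = 249
byte 3: 154 xor 225 = 123
byte 4:  92 xor  78 =  18
byte 5: 146 xor 190 =  44
byte 6: 206 xor  66 = 140
byte 7: 216 xor 225 =  57

26bef97b122c8c39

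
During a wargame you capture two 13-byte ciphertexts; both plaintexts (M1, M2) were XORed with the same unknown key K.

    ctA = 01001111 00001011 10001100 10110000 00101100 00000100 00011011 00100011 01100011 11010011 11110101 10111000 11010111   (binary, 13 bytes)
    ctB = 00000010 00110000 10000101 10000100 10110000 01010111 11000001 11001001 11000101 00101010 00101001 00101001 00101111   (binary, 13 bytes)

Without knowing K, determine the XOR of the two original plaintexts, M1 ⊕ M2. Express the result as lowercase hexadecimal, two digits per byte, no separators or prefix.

ctA ⊕ ctB = (M1 ⊕ K) ⊕ (M2 ⊕ K) = M1 ⊕ M2 — the shared key cancels under XOR.
byte 0: 4f XOR 02 = 4d
byte 1: 0b XOR 30 = 3b
byte 2: 8c XOR 85 = 09
byte 3: b0 XOR 84 = 34
byte 4: 2c XOR b0 = 9c
byte 5: 04 XOR 57 = 53
byte 6: 1b XOR c1 = da
byte 7: 23 XOR c9 = ea
byte 8: 63 XOR c5 = a6
byte 9: d3 XOR 2a = f9
byte 10: f5 XOR 29 = dc
byte 11: b8 XOR 29 = 91
byte 12: d7 XOR 2f = f8

4d3b09349c53daeaa6f9dc91f8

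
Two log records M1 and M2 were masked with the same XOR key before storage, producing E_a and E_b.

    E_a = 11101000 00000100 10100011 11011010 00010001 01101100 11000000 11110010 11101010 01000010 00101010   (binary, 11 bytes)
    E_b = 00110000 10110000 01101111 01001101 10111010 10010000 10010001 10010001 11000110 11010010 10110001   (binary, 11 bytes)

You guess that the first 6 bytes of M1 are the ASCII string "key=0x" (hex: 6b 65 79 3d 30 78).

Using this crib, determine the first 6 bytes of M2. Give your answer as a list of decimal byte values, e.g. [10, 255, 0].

[179, 209, 181, 170, 155, 132]

First, E_a ⊕ E_b = (M1 ⊕ K) ⊕ (M2 ⊕ K) = M1 ⊕ M2, so the key drops out. Then M2 = (M1 ⊕ M2) ⊕ M1 over the first 6 bytes.
byte 0: (e8 ⊕ 30) ⊕ 6b = d8 ⊕ 6b = b3
byte 1: (04 ⊕ b0) ⊕ 65 = b4 ⊕ 65 = d1
byte 2: (a3 ⊕ 6f) ⊕ 79 = cc ⊕ 79 = b5
byte 3: (da ⊕ 4d) ⊕ 3d = 97 ⊕ 3d = aa
byte 4: (11 ⊕ ba) ⊕ 30 = ab ⊕ 30 = 9b
byte 5: (6c ⊕ 90) ⊕ 78 = fc ⊕ 78 = 84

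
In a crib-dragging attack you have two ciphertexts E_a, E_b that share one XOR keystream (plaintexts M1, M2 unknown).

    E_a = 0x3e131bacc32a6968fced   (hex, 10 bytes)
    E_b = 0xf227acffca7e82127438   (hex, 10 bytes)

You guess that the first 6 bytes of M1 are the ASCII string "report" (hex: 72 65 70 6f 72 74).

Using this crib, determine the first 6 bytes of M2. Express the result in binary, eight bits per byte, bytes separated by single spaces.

First, E_a ⊕ E_b = (M1 ⊕ K) ⊕ (M2 ⊕ K) = M1 ⊕ M2, so the key drops out. Then M2 = (M1 ⊕ M2) ⊕ M1 over the first 6 bytes.
byte 0: (3e ⊕ f2) ⊕ 72 = cc ⊕ 72 = be
byte 1: (13 ⊕ 27) ⊕ 65 = 34 ⊕ 65 = 51
byte 2: (1b ⊕ ac) ⊕ 70 = b7 ⊕ 70 = c7
byte 3: (ac ⊕ ff) ⊕ 6f = 53 ⊕ 6f = 3c
byte 4: (c3 ⊕ ca) ⊕ 72 = 09 ⊕ 72 = 7b
byte 5: (2a ⊕ 7e) ⊕ 74 = 54 ⊕ 74 = 20

10111110 01010001 11000111 00111100 01111011 00100000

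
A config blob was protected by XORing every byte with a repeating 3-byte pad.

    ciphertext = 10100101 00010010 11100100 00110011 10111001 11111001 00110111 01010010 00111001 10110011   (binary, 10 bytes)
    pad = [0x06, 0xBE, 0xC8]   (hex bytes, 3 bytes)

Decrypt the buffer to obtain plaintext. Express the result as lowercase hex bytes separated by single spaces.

The 3-byte key repeats, so the effective keystream is 06 be c8 06 be c8 06 be c8 06.
byte 0: a5 XOR 06 = a3
byte 1: 12 XOR be = ac
byte 2: e4 XOR c8 = 2c
byte 3: 33 XOR 06 = 35
byte 4: b9 XOR be = 07
byte 5: f9 XOR c8 = 31
byte 6: 37 XOR 06 = 31
byte 7: 52 XOR be = ec
byte 8: 39 XOR c8 = f1
byte 9: b3 XOR 06 = b5

a3 ac 2c 35 07 31 31 ec f1 b5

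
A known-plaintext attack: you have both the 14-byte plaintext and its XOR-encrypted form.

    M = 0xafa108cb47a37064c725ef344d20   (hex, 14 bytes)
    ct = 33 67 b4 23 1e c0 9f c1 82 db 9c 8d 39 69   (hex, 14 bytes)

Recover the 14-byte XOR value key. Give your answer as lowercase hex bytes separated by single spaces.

9c c6 bc e8 59 63 ef a5 45 fe 73 b9 74 49

Since ct = M ⊕ key, XORing both sides with M gives key = M ⊕ ct.
af XOR 33 = 9c
a1 XOR 67 = c6
08 XOR b4 = bc
cb XOR 23 = e8
47 XOR 1e = 59
a3 XOR c0 = 63
70 XOR 9f = ef
64 XOR c1 = a5
c7 XOR 82 = 45
25 XOR db = fe
ef XOR 9c = 73
34 XOR 8d = b9
4d XOR 39 = 74
20 XOR 69 = 49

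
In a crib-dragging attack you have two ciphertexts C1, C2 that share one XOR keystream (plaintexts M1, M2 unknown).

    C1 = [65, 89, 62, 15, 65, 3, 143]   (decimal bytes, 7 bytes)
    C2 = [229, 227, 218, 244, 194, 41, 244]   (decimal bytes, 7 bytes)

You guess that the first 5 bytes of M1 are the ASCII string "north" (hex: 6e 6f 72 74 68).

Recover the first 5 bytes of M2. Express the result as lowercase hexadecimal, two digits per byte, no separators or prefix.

cad5968feb

First, C1 ⊕ C2 = (M1 ⊕ K) ⊕ (M2 ⊕ K) = M1 ⊕ M2, so the key drops out. Then M2 = (M1 ⊕ M2) ⊕ M1 over the first 5 bytes.
byte 0: (41 ^ e5) ^ 6e = a4 ^ 6e = ca
byte 1: (59 ^ e3) ^ 6f = ba ^ 6f = d5
byte 2: (3e ^ da) ^ 72 = e4 ^ 72 = 96
byte 3: (0f ^ f4) ^ 74 = fb ^ 74 = 8f
byte 4: (41 ^ c2) ^ 68 = 83 ^ 68 = eb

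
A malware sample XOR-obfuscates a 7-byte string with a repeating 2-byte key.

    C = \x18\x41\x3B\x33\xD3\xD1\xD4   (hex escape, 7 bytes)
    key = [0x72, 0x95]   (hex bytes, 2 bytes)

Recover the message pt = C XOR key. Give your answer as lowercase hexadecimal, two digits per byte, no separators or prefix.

6ad449a6a144a6

The 2-byte key repeats, so the effective keystream is 72 95 72 95 72 95 72.
byte 0: 18 xor 72 = 6a
byte 1: 41 xor 95 = d4
byte 2: 3b xor 72 = 49
byte 3: 33 xor 95 = a6
byte 4: d3 xor 72 = a1
byte 5: d1 xor 95 = 44
byte 6: d4 xor 72 = a6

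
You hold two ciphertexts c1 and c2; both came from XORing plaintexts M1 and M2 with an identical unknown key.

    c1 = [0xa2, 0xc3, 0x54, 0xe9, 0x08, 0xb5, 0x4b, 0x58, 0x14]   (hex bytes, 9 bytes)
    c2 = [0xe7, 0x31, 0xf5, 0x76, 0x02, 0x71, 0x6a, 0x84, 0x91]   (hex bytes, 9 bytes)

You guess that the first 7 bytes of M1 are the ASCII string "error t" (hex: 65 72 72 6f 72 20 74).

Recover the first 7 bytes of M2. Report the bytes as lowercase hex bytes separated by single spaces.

20 80 d3 f0 78 e4 55

First, c1 ⊕ c2 = (M1 ⊕ K) ⊕ (M2 ⊕ K) = M1 ⊕ M2, so the key drops out. Then M2 = (M1 ⊕ M2) ⊕ M1 over the first 7 bytes.
byte 0: (a2 xor e7) xor 65 = 45 xor 65 = 20
byte 1: (c3 xor 31) xor 72 = f2 xor 72 = 80
byte 2: (54 xor f5) xor 72 = a1 xor 72 = d3
byte 3: (e9 xor 76) xor 6f = 9f xor 6f = f0
byte 4: (08 xor 02) xor 72 = 0a xor 72 = 78
byte 5: (b5 xor 71) xor 20 = c4 xor 20 = e4
byte 6: (4b xor 6a) xor 74 = 21 xor 74 = 55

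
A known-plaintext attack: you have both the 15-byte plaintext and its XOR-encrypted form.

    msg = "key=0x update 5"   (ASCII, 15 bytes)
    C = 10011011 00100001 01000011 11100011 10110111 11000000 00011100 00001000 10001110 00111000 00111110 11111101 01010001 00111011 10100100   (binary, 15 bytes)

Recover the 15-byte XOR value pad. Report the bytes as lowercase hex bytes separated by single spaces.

Since C = msg ⊕ pad, XORing both sides with msg gives pad = msg ⊕ C.
6b XOR 9b = f0
65 XOR 21 = 44
79 XOR 43 = 3a
3d XOR e3 = de
30 XOR b7 = 87
78 XOR c0 = b8
20 XOR 1c = 3c
75 XOR 08 = 7d
70 XOR 8e = fe
64 XOR 38 = 5c
61 XOR 3e = 5f
74 XOR fd = 89
65 XOR 51 = 34
20 XOR 3b = 1b
35 XOR a4 = 91

f0 44 3a de 87 b8 3c 7d fe 5c 5f 89 34 1b 91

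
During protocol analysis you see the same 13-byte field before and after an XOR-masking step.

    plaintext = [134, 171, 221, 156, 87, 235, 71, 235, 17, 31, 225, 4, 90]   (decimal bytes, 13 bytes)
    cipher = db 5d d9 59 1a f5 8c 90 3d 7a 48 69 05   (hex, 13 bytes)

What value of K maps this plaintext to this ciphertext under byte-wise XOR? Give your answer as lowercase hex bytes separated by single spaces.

Since cipher = plaintext ⊕ K, XORing both sides with plaintext gives K = plaintext ⊕ cipher.
10000110 XOR 11011011 = 01011101
10101011 XOR 01011101 = 11110110
11011101 XOR 11011001 = 00000100
10011100 XOR 01011001 = 11000101
01010111 XOR 00011010 = 01001101
11101011 XOR 11110101 = 00011110
01000111 XOR 10001100 = 11001011
11101011 XOR 10010000 = 01111011
00010001 XOR 00111101 = 00101100
00011111 XOR 01111010 = 01100101
11100001 XOR 01001000 = 10101001
00000100 XOR 01101001 = 01101101
01011010 XOR 00000101 = 01011111

5d f6 04 c5 4d 1e cb 7b 2c 65 a9 6d 5f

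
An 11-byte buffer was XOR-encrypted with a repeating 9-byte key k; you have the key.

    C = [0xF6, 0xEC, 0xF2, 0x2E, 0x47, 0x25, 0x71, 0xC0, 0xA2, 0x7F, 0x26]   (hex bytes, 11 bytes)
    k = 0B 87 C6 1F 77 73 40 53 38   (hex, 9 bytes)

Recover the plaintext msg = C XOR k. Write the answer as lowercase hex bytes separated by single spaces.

The 9-byte key repeats, so the effective keystream is 0b 87 c6 1f 77 73 40 53 38 0b 87.
byte 0: f6 ^ 0b = fd
byte 1: ec ^ 87 = 6b
byte 2: f2 ^ c6 = 34
byte 3: 2e ^ 1f = 31
byte 4: 47 ^ 77 = 30
byte 5: 25 ^ 73 = 56
byte 6: 71 ^ 40 = 31
byte 7: c0 ^ 53 = 93
byte 8: a2 ^ 38 = 9a
byte 9: 7f ^ 0b = 74
byte 10: 26 ^ 87 = a1

fd 6b 34 31 30 56 31 93 9a 74 a1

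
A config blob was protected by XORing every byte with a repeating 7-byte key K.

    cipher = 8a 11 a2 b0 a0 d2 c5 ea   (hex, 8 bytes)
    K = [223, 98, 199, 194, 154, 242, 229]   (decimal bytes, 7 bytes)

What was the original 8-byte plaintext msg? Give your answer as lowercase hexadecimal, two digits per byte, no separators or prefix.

The 7-byte key repeats, so the effective keystream is df 62 c7 c2 9a f2 e5 df.
byte 0: 10001010 xor 11011111 = 01010101
byte 1: 00010001 xor 01100010 = 01110011
byte 2: 10100010 xor 11000111 = 01100101
byte 3: 10110000 xor 11000010 = 01110010
byte 4: 10100000 xor 10011010 = 00111010
byte 5: 11010010 xor 11110010 = 00100000
byte 6: 11000101 xor 11100101 = 00100000
byte 7: 11101010 xor 11011111 = 00110101

557365723a202035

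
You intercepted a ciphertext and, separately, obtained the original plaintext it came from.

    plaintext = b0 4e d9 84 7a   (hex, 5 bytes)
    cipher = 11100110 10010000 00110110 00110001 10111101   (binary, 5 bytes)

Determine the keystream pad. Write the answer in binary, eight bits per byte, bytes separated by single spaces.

Since cipher = plaintext ⊕ pad, XORing both sides with plaintext gives pad = plaintext ⊕ cipher.
byte 0: b0 ^ e6 = 56
byte 1: 4e ^ 90 = de
byte 2: d9 ^ 36 = ef
byte 3: 84 ^ 31 = b5
byte 4: 7a ^ bd = c7

01010110 11011110 11101111 10110101 11000111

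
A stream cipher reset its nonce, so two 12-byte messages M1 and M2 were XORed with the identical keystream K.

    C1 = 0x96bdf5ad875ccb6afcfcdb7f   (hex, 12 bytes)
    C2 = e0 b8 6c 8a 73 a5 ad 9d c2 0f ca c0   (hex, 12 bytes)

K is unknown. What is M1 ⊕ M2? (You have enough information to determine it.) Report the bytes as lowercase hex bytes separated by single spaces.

76 05 99 27 f4 f9 66 f7 3e f3 11 bf

C1 ⊕ C2 = (M1 ⊕ K) ⊕ (M2 ⊕ K) = M1 ⊕ M2 — the shared key cancels under XOR.
150 ⊕ 224 = 118
189 ⊕ 184 =   5
245 ⊕ 108 = 153
173 ⊕ 138 =  39
135 ⊕ 115 = 244
 92 ⊕ 165 = 249
203 ⊕ 173 = 102
106 ⊕ 157 = 247
252 ⊕ 194 =  62
252 ⊕  15 = 243
219 ⊕ 202 =  17
127 ⊕ 192 = 191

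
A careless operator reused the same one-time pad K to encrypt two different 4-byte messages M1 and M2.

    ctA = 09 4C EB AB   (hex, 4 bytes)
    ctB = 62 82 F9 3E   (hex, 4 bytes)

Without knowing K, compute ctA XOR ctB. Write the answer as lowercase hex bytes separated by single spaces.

6b ce 12 95

ctA ⊕ ctB = (M1 ⊕ K) ⊕ (M2 ⊕ K) = M1 ⊕ M2 — the shared key cancels under XOR.
byte 0: 09 xor 62 = 6b
byte 1: 4c xor 82 = ce
byte 2: eb xor f9 = 12
byte 3: ab xor 3e = 95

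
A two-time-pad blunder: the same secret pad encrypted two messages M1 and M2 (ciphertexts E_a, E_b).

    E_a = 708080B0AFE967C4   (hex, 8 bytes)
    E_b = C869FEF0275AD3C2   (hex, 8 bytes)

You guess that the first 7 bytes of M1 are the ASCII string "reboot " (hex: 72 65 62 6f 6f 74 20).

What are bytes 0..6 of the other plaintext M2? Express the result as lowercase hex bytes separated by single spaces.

First, E_a ⊕ E_b = (M1 ⊕ K) ⊕ (M2 ⊕ K) = M1 ⊕ M2, so the key drops out. Then M2 = (M1 ⊕ M2) ⊕ M1 over the first 7 bytes.
byte 0: (70 xor c8) xor 72 = b8 xor 72 = ca
byte 1: (80 xor 69) xor 65 = e9 xor 65 = 8c
byte 2: (80 xor fe) xor 62 = 7e xor 62 = 1c
byte 3: (b0 xor f0) xor 6f = 40 xor 6f = 2f
byte 4: (af xor 27) xor 6f = 88 xor 6f = e7
byte 5: (e9 xor 5a) xor 74 = b3 xor 74 = c7
byte 6: (67 xor d3) xor 20 = b4 xor 20 = 94

ca 8c 1c 2f e7 c7 94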